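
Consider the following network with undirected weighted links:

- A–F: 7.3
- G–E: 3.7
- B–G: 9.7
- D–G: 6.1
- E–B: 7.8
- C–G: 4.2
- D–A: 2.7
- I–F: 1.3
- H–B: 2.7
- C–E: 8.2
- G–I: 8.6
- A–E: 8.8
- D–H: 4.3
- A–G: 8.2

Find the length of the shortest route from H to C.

14.6

Compare a few routes:
H–B–G–C: 2.7+9.7+4.2 = 16.6
H–B–E–G–C: 2.7+7.8+3.7+4.2 = 18.4
H–D–G–C: 4.3+6.1+4.2 = 14.6
Cheapest is H–D–G–C at 14.6.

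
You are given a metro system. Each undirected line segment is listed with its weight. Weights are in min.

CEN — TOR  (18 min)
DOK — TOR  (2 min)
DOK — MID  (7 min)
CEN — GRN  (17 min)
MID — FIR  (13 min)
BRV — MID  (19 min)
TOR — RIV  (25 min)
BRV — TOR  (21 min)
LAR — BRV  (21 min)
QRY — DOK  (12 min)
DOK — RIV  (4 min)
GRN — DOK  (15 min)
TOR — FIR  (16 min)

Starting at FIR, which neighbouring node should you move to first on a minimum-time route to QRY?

Candidate routes:
FIR → MID → DOK → QRY: 13+7+12 = 32
FIR → TOR → RIV → DOK → QRY: 16+25+4+12 = 57
FIR → TOR → DOK → QRY: 16+2+12 = 30
The minimum is 30 min via FIR → TOR → DOK → QRY.
So from FIR the first move is to TOR.

TOR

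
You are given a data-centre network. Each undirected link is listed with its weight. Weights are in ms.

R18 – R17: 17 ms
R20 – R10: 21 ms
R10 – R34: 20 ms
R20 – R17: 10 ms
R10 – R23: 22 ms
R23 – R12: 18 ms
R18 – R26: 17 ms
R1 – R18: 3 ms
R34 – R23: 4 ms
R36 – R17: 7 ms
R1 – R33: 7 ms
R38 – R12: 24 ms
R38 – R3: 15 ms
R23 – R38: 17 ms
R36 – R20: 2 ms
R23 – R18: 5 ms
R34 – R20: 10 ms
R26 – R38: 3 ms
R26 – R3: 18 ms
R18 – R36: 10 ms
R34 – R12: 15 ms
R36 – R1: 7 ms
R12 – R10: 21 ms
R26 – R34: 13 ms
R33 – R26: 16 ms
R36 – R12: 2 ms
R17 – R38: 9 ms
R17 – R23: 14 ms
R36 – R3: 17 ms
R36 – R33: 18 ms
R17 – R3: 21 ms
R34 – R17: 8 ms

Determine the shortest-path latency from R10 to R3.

Compare a few routes:
R10–R34–R20–R36–R3: 20+10+2+17 = 49
R10–R34–R17–R3: 20+8+21 = 49
R10–R20–R36–R3: 21+2+17 = 40
The minimum is 40 ms via R10–R20–R36–R3.

40 ms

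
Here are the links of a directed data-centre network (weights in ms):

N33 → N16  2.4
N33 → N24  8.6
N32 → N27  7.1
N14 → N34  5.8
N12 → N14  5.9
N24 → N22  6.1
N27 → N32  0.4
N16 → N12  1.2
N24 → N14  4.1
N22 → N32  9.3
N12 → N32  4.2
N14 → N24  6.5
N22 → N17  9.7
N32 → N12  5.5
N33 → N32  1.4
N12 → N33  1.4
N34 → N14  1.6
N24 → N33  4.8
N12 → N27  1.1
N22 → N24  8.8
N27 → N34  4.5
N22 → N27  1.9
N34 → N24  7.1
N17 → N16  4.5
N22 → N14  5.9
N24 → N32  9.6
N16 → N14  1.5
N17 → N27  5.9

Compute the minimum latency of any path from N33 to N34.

9.2 ms

Enumerating some paths:
N33–N32–N12–N27–N34: 1.4+5.5+1.1+4.5 = 12.5
N33–N16–N12–N27–N34: 2.4+1.2+1.1+4.5 = 9.2
N33–N16–N14–N34: 2.4+1.5+5.8 = 9.7
The minimum is 9.2 ms via N33–N16–N12–N27–N34.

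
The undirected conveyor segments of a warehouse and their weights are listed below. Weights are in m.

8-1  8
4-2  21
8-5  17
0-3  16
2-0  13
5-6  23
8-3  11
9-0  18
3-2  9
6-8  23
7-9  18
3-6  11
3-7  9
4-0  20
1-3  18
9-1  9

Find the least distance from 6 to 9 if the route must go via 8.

Best 6 to 8: 6 → 3 → 8 costing 22
Shortest 8→9: 8 → 1 → 9 = 17
Total via 8: 22 + 17 = 39 m.

39 m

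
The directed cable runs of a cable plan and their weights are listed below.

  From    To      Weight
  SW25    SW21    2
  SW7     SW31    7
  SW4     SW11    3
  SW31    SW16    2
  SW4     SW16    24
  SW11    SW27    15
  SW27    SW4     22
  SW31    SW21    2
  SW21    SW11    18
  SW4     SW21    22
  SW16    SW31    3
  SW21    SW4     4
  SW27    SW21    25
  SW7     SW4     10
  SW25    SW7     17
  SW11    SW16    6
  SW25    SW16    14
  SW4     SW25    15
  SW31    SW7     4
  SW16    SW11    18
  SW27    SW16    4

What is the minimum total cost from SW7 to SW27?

28

Running Dijkstra from SW7:
SW7: 0
SW31: 7  (via SW7)
SW16: 9  (via SW31)
SW21: 9  (via SW31)
SW4: 10  (via SW7)
SW11: 13  (via SW4)
SW25: 25  (via SW4)
SW27: 28  (via SW11)
Shortest route: SW7–SW4–SW11–SW27 = 28.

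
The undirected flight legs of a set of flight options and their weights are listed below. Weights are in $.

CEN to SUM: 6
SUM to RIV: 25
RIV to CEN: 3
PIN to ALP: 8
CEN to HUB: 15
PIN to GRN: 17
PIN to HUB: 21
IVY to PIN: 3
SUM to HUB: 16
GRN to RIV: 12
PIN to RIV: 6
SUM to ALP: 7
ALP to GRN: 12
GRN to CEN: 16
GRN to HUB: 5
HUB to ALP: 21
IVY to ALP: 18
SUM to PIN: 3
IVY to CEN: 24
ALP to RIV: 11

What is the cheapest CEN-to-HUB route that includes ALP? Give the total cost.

$30

Best CEN to ALP: CEN–SUM–ALP costing 13
Shortest ALP→HUB: ALP–GRN–HUB = 17
Total via ALP: 13 + 17 = $30.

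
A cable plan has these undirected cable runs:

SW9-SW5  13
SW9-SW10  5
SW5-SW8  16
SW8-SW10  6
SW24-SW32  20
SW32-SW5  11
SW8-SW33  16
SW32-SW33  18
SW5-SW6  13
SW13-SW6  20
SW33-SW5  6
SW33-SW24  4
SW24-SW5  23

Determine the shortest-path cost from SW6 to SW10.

31

Running Dijkstra from SW6:
SW6: 0
SW5: 13  (via SW6)
SW33: 19  (via SW5)
SW13: 20  (via SW6)
SW24: 23  (via SW33)
SW32: 24  (via SW5)
SW9: 26  (via SW5)
SW8: 29  (via SW5)
SW10: 31  (via SW9)
Shortest route: SW6–SW5–SW9–SW10 = 31.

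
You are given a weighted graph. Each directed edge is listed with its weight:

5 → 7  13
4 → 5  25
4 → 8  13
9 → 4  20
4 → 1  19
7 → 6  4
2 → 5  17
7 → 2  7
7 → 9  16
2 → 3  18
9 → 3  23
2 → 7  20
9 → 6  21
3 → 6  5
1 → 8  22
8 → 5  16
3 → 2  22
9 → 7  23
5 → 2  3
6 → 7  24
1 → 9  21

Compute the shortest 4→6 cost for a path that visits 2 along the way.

Shortest 4→2: 4–5–2 = 28
Shortest 2→6: 2–3–6 = 23
Total via 2: 28 + 23 = 51.

51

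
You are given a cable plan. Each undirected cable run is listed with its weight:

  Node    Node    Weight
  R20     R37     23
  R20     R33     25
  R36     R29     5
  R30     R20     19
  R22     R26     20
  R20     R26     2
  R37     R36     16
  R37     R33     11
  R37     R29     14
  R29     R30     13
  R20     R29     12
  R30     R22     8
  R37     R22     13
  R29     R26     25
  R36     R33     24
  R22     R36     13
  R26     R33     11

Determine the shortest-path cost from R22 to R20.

Enumerating some paths:
R22 → R30 → R20: 8+19 = 27
R22 → R26 → R20: 20+2 = 22
The minimum is 22 via R22 → R26 → R20.

22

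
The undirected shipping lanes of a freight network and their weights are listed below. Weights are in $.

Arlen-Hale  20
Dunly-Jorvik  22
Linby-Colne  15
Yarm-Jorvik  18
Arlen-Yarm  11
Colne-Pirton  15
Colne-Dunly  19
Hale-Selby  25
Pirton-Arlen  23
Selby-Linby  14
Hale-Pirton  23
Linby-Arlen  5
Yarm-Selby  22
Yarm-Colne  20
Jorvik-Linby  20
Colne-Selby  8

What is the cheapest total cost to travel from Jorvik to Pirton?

Settle nodes by increasing distance from Jorvik:
Jorvik: 0
Yarm: 18  (via Jorvik)
Linby: 20  (via Jorvik)
Dunly: 22  (via Jorvik)
Arlen: 25  (via Linby)
Selby: 34  (via Linby)
Colne: 35  (via Linby)
Hale: 45  (via Arlen)
Pirton: 48  (via Arlen)
Shortest route: Jorvik–Linby–Arlen–Pirton = $48.

$48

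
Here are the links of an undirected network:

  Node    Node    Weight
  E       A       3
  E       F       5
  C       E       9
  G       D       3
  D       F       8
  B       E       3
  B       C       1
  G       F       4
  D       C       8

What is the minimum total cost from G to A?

Enumerating some paths:
G–D–F–E–A: 3+8+5+3 = 19
G–D–C–B–E–A: 3+8+1+3+3 = 18
G–F–E–A: 4+5+3 = 12
The minimum is 12 via G–F–E–A.

12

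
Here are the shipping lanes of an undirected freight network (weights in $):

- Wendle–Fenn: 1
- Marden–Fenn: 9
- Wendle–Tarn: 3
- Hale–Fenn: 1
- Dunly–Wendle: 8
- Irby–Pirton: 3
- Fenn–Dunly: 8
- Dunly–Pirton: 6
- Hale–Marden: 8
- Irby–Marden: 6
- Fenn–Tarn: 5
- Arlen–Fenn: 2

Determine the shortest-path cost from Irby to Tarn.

Shortest distances from Irby:
Irby: 0
Pirton: 3  (via Irby)
Marden: 6  (via Irby)
Dunly: 9  (via Pirton)
Hale: 14  (via Marden)
Fenn: 15  (via Marden)
Wendle: 16  (via Fenn)
Arlen: 17  (via Fenn)
Tarn: 19  (via Wendle)
Shortest route: Irby–Marden–Fenn–Wendle–Tarn = $19.

$19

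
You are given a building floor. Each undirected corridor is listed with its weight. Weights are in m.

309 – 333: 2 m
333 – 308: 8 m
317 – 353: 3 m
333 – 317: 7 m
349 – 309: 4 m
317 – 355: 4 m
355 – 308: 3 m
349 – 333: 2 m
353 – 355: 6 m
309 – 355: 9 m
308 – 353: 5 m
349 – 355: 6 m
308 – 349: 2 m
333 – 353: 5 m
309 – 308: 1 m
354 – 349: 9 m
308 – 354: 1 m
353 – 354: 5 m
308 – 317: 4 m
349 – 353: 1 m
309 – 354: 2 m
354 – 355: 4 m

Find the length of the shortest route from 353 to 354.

4 m

Shortest distances from 353:
353: 0
349: 1  (via 353)
317: 3  (via 353)
308: 3  (via 349)
333: 3  (via 349)
309: 4  (via 308)
354: 4  (via 308)
Shortest route: 353–349–308–354 = 4 m.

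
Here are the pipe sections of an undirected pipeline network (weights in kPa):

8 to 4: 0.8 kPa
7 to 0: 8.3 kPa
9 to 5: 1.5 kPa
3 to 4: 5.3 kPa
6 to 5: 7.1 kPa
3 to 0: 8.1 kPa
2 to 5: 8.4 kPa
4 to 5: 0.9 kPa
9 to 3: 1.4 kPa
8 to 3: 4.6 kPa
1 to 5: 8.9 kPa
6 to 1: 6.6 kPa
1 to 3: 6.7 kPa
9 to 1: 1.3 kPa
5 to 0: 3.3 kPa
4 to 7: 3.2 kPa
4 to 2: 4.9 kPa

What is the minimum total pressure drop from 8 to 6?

Settle nodes by increasing distance from 8:
8: 0
4: 0.8  (via 8)
5: 1.7  (via 4)
9: 3.2  (via 5)
7: 4  (via 4)
1: 4.5  (via 9)
3: 4.6  (via 8)
0: 5  (via 5)
2: 5.7  (via 4)
6: 8.8  (via 5)
Shortest route: 8–4–5–6 = 8.8 kPa.

8.8 kPa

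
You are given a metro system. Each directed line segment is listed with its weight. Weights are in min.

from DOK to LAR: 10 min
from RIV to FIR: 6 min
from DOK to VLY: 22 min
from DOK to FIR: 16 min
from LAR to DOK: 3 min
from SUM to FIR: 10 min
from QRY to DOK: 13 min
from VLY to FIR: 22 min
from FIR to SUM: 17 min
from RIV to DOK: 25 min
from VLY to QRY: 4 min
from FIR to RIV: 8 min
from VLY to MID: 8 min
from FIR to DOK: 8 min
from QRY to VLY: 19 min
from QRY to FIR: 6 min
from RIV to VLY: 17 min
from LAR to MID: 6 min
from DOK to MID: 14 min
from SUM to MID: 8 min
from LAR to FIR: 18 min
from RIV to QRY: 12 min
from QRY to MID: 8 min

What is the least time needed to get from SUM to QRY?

30 min

Settle nodes by increasing distance from SUM:
SUM: 0
MID: 8  (via SUM)
FIR: 10  (via SUM)
RIV: 18  (via FIR)
DOK: 18  (via FIR)
LAR: 28  (via DOK)
QRY: 30  (via RIV)
Shortest route: SUM → FIR → RIV → QRY = 30 min.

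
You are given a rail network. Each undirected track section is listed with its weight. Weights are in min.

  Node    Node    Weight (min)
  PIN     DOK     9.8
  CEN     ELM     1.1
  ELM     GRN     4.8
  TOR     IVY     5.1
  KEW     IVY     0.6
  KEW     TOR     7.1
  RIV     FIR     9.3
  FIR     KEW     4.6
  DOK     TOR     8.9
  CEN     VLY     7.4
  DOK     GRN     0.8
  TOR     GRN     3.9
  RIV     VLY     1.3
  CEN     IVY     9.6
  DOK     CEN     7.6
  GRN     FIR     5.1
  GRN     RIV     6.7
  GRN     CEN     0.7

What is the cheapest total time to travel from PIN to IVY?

19.6 min

Settle nodes by increasing distance from PIN:
PIN: 0
DOK: 9.8  (via PIN)
GRN: 10.6  (via DOK)
CEN: 11.3  (via GRN)
ELM: 12.4  (via CEN)
TOR: 14.5  (via GRN)
FIR: 15.7  (via GRN)
RIV: 17.3  (via GRN)
VLY: 18.6  (via RIV)
IVY: 19.6  (via TOR)
Shortest route: PIN → DOK → GRN → TOR → IVY = 19.6 min.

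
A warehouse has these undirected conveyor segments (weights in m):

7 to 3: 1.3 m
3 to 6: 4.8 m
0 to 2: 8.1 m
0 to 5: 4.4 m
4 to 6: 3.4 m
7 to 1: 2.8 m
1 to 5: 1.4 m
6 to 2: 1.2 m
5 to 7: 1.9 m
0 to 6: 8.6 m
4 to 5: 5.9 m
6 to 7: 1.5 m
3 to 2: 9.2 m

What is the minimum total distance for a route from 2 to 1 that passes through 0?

Best 2 to 0: 2 → 0 costing 8.1
Best 0 to 1: 0 → 5 → 1 costing 5.8
Total via 0: 8.1 + 5.8 = 13.9 m.

13.9 m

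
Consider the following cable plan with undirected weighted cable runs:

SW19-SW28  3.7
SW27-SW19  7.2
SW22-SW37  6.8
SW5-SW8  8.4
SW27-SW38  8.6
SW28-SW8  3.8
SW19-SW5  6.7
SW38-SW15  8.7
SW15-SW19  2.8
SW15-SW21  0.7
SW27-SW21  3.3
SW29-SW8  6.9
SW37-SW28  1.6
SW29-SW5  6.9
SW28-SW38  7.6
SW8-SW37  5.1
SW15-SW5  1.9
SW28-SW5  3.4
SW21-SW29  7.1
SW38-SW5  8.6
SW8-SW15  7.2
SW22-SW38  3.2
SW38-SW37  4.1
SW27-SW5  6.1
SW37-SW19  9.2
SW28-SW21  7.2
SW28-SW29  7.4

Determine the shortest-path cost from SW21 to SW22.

Shortest distances from SW21:
SW21: 0
SW15: 0.7  (via SW21)
SW5: 2.6  (via SW15)
SW27: 3.3  (via SW21)
SW19: 3.5  (via SW15)
SW28: 6  (via SW5)
SW29: 7.1  (via SW21)
SW37: 7.6  (via SW28)
SW8: 7.9  (via SW15)
SW38: 9.4  (via SW15)
SW22: 12.6  (via SW38)
Shortest route: SW21–SW15–SW38–SW22 = 12.6.

12.6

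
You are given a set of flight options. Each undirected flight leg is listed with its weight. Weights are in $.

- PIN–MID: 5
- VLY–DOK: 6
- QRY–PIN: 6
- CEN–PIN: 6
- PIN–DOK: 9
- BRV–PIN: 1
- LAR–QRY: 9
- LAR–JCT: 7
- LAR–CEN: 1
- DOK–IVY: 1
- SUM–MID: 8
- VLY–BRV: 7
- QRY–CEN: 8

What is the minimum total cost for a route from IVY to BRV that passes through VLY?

Best IVY to VLY: IVY–DOK–VLY costing 7
Best VLY to BRV: VLY–BRV costing 7
Total via VLY: 7 + 7 = $14.

$14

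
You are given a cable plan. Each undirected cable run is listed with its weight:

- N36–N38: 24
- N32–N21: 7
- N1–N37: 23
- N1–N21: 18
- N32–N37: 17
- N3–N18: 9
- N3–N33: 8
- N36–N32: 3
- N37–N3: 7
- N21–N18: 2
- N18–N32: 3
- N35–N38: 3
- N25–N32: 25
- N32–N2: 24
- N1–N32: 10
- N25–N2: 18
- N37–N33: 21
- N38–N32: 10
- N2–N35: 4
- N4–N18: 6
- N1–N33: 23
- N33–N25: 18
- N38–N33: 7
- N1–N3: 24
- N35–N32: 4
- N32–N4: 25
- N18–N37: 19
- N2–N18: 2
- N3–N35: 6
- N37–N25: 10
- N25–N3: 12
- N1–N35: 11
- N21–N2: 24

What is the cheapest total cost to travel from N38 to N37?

16

Shortest distances from N38:
N38: 0
N35: 3  (via N38)
N33: 7  (via N38)
N32: 7  (via N35)
N2: 7  (via N35)
N18: 9  (via N2)
N3: 9  (via N35)
N36: 10  (via N32)
N21: 11  (via N18)
N1: 14  (via N35)
N4: 15  (via N18)
N37: 16  (via N3)
Shortest route: N38–N35–N3–N37 = 16.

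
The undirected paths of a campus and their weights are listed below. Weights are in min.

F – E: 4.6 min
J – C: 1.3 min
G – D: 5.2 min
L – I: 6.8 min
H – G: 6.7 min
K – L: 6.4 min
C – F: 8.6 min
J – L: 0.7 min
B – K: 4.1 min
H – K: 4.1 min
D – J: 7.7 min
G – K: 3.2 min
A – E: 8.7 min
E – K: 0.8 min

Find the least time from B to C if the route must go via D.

21.5 min

Best B to D: B–K–G–D costing 12.5
Best D to C: D–J–C costing 9
Total via D: 12.5 + 9 = 21.5 min.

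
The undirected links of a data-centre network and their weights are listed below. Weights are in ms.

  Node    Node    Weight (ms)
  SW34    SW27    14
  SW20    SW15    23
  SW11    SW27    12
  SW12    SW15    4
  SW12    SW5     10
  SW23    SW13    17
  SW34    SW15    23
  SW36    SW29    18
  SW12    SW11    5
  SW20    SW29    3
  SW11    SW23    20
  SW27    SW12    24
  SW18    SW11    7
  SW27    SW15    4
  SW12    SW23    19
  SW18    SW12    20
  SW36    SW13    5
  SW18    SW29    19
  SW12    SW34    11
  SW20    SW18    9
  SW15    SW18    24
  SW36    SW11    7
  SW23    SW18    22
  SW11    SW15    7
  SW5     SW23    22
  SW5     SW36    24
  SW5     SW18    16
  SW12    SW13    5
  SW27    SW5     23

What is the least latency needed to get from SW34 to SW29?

35 ms

Enumerating some paths:
SW34 - SW12 - SW13 - SW36 - SW29: 11+5+5+18 = 39
SW34 - SW12 - SW11 - SW18 - SW20 - SW29: 11+5+7+9+3 = 35
SW34 - SW12 - SW15 - SW20 - SW29: 11+4+23+3 = 41
SW34 - SW12 - SW15 - SW11 - SW18 - SW20 - SW29: 11+4+7+7+9+3 = 41
The minimum is 35 ms via SW34 - SW12 - SW11 - SW18 - SW20 - SW29.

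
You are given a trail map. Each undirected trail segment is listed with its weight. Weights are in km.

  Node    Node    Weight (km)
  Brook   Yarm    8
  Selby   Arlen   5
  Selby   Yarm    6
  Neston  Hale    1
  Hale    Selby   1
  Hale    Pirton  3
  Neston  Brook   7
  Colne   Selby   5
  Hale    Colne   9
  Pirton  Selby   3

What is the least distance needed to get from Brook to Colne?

Candidate routes:
Brook → Yarm → Selby → Colne: 8+6+5 = 19
Brook → Neston → Hale → Selby → Colne: 7+1+1+5 = 14
Brook → Neston → Hale → Colne: 7+1+9 = 17
Cheapest is Brook → Neston → Hale → Selby → Colne at 14 km.

14 km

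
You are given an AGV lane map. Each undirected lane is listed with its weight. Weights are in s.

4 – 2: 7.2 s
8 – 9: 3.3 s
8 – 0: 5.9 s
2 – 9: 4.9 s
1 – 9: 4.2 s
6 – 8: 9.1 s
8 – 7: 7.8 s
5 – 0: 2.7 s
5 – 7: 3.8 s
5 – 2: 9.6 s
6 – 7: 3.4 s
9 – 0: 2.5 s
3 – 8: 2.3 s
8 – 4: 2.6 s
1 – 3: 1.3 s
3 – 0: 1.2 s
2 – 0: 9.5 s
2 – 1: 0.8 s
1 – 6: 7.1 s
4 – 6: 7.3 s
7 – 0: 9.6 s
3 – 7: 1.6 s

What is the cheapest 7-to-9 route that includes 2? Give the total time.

8.6 s

Shortest 7→2: 7–3–1–2 = 3.7
Shortest 2→9: 2–9 = 4.9
Total via 2: 3.7 + 4.9 = 8.6 s.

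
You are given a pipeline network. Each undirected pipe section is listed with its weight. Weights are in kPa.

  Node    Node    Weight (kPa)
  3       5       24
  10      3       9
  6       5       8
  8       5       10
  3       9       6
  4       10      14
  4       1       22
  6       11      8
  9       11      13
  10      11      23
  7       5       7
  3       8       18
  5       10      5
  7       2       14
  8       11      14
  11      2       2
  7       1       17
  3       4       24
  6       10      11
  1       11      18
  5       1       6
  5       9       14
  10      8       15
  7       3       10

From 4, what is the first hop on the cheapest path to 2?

Candidate routes:
4–10–6–11–2: 14+11+8+2 = 35
4–10–11–2: 14+23+2 = 39
4–10–5–6–11–2: 14+5+8+8+2 = 37
Cheapest is 4–10–6–11–2 at 35 kPa.
So from 4 the first move is to 10.

10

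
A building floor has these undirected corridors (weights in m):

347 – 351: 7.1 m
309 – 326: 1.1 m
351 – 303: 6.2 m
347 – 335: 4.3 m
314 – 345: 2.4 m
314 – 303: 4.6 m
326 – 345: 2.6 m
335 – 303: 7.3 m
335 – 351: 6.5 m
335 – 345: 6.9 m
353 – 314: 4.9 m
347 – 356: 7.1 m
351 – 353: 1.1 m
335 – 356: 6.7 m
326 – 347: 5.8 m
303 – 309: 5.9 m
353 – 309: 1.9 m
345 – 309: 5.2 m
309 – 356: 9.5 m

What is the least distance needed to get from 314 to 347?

10.8 m

Compare a few routes:
314 - 353 - 351 - 347: 4.9+1.1+7.1 = 13.1
314 - 345 - 326 - 347: 2.4+2.6+5.8 = 10.8
314 - 345 - 335 - 347: 2.4+6.9+4.3 = 13.6
The minimum is 10.8 m via 314 - 345 - 326 - 347.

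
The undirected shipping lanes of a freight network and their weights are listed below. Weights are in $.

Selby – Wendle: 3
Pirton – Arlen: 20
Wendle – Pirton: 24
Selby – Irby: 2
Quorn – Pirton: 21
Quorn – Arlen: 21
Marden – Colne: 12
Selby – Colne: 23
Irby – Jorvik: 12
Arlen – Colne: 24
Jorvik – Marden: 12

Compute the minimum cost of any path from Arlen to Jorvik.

Enumerating some paths:
Arlen → Colne → Marden → Jorvik: 24+12+12 = 48
Arlen → Pirton → Wendle → Selby → Irby → Jorvik: 20+24+3+2+12 = 61
Cheapest is Arlen → Colne → Marden → Jorvik at $48.

$48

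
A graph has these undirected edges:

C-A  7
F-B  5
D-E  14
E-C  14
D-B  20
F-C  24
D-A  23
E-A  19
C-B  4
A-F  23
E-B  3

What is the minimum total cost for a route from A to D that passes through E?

28

Best A to E: A–C–B–E costing 14
Shortest E→D: E–D = 14
Total via E: 14 + 14 = 28.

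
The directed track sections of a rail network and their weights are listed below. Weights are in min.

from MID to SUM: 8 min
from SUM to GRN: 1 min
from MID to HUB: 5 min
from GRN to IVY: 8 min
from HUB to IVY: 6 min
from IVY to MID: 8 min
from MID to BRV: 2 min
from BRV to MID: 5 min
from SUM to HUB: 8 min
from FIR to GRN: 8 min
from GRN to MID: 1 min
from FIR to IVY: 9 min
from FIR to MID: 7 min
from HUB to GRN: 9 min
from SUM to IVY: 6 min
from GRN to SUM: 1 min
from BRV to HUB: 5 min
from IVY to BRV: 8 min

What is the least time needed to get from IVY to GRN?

17 min

Settle nodes by increasing distance from IVY:
IVY: 0
BRV: 8  (via IVY)
MID: 8  (via IVY)
HUB: 13  (via BRV)
SUM: 16  (via MID)
GRN: 17  (via SUM)
Shortest route: IVY–MID–SUM–GRN = 17 min.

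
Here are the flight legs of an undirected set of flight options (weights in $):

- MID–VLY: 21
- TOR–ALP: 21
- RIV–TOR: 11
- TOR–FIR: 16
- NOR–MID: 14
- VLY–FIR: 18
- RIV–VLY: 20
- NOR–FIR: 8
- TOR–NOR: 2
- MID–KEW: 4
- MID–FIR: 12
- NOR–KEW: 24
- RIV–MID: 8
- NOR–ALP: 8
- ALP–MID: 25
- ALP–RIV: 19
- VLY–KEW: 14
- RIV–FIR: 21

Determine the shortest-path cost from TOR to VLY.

$28

Running Dijkstra from TOR:
TOR: 0
NOR: 2  (via TOR)
ALP: 10  (via NOR)
FIR: 10  (via NOR)
RIV: 11  (via TOR)
MID: 16  (via NOR)
KEW: 20  (via MID)
VLY: 28  (via FIR)
Shortest route: TOR → NOR → FIR → VLY = $28.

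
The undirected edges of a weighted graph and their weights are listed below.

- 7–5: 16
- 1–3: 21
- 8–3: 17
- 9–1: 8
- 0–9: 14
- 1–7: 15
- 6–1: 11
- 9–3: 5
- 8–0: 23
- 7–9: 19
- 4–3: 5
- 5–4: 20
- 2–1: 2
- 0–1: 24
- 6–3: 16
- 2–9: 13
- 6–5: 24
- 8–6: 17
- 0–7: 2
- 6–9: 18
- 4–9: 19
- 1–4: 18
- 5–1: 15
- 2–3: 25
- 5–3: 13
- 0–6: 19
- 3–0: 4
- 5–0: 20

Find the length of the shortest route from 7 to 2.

Running Dijkstra from 7:
7: 0
0: 2  (via 7)
3: 6  (via 0)
4: 11  (via 3)
9: 11  (via 3)
1: 15  (via 7)
5: 16  (via 7)
2: 17  (via 1)
Shortest route: 7 → 1 → 2 = 17.

17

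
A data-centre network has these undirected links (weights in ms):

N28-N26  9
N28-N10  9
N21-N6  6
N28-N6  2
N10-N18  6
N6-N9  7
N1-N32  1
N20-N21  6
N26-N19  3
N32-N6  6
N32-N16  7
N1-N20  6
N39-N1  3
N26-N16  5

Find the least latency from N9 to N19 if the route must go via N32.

Shortest N9→N32: N9 → N6 → N32 = 13
Best N32 to N19: N32 → N16 → N26 → N19 costing 15
Total via N32: 13 + 15 = 28 ms.

28 ms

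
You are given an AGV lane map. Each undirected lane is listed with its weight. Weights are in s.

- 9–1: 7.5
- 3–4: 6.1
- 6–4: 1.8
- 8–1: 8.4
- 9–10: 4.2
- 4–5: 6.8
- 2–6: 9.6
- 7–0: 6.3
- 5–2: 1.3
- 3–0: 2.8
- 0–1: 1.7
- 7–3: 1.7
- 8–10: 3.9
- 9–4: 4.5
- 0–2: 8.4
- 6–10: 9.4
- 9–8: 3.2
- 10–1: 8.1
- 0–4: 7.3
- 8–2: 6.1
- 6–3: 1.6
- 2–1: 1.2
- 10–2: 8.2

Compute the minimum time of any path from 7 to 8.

12.8 s

Shortest distances from 7:
7: 0
3: 1.7  (via 7)
6: 3.3  (via 3)
0: 4.5  (via 3)
4: 5.1  (via 6)
1: 6.2  (via 0)
2: 7.4  (via 1)
5: 8.7  (via 2)
9: 9.6  (via 4)
10: 12.7  (via 6)
8: 12.8  (via 9)
Shortest route: 7–3–6–4–9–8 = 12.8 s.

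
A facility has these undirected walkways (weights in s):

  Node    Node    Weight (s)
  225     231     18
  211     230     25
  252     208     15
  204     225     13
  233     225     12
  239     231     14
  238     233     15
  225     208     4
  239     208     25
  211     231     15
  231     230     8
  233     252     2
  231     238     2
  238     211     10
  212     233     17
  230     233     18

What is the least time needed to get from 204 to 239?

Shortest distances from 204:
204: 0
225: 13  (via 204)
208: 17  (via 225)
233: 25  (via 225)
252: 27  (via 233)
231: 31  (via 225)
238: 33  (via 231)
230: 39  (via 231)
239: 42  (via 208)
Shortest route: 204–225–208–239 = 42 s.

42 s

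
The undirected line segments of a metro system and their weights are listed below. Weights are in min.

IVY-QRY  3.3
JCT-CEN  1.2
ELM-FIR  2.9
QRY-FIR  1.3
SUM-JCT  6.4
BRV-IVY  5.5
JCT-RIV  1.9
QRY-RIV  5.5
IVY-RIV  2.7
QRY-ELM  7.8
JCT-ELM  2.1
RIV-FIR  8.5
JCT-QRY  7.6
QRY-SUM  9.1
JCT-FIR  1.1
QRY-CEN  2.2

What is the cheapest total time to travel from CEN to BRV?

11 min

Shortest distances from CEN:
CEN: 0
JCT: 1.2  (via CEN)
QRY: 2.2  (via CEN)
FIR: 2.3  (via JCT)
RIV: 3.1  (via JCT)
ELM: 3.3  (via JCT)
IVY: 5.5  (via QRY)
SUM: 7.6  (via JCT)
BRV: 11  (via IVY)
Shortest route: CEN → QRY → IVY → BRV = 11 min.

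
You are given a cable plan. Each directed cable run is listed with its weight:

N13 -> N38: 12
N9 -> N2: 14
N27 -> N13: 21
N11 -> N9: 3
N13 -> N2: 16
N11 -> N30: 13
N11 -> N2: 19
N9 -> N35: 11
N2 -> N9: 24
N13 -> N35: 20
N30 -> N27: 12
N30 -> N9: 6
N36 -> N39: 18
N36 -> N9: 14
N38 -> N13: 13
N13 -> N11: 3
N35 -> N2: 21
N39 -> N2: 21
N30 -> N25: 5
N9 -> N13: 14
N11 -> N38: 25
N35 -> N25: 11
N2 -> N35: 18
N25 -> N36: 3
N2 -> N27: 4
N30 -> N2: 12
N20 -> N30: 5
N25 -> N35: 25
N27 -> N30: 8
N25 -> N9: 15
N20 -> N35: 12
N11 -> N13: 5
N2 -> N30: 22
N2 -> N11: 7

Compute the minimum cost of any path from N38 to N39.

Settle nodes by increasing distance from N38:
N38: 0
N13: 13  (via N38)
N11: 16  (via N13)
N9: 19  (via N11)
N30: 29  (via N11)
N2: 29  (via N13)
N35: 30  (via N9)
N27: 33  (via N2)
N25: 34  (via N30)
N36: 37  (via N25)
N39: 55  (via N36)
Shortest route: N38–N13–N11–N30–N25–N36–N39 = 55.

55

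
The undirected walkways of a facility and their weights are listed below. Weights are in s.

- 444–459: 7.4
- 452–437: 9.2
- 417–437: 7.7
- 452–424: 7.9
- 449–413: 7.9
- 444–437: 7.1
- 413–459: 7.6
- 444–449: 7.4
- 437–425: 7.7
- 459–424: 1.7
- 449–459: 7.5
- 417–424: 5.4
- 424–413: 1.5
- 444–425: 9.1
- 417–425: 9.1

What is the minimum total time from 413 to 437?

Compare a few routes:
413 - 424 - 417 - 437: 1.5+5.4+7.7 = 14.6
413 - 424 - 452 - 437: 1.5+7.9+9.2 = 18.6
413 - 424 - 459 - 444 - 437: 1.5+1.7+7.4+7.1 = 17.7
413 - 459 - 444 - 437: 7.6+7.4+7.1 = 22.1
Cheapest is 413 - 424 - 417 - 437 at 14.6 s.

14.6 s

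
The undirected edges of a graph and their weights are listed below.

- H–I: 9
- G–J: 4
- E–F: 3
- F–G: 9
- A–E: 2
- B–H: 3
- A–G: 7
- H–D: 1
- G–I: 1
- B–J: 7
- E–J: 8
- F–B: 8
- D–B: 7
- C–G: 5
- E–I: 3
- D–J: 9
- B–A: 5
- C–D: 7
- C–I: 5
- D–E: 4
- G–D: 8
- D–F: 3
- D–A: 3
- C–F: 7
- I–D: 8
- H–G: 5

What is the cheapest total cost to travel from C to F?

Running Dijkstra from C:
C: 0
G: 5  (via C)
I: 5  (via C)
D: 7  (via C)
F: 7  (via C)
Shortest route: C → F = 7.

7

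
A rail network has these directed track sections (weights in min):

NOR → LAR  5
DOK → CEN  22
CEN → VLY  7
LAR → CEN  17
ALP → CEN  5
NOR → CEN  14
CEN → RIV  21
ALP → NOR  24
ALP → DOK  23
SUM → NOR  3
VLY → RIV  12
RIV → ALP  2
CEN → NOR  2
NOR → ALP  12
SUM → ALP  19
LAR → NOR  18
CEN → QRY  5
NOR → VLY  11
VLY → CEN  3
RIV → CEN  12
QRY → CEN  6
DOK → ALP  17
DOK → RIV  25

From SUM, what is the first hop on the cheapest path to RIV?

Enumerating some paths:
SUM → NOR → VLY → RIV: 3+11+12 = 26
SUM → NOR → CEN → VLY → RIV: 3+14+7+12 = 36
Cheapest is SUM → NOR → VLY → RIV at 26 min.
So from SUM the first move is to NOR.

NOR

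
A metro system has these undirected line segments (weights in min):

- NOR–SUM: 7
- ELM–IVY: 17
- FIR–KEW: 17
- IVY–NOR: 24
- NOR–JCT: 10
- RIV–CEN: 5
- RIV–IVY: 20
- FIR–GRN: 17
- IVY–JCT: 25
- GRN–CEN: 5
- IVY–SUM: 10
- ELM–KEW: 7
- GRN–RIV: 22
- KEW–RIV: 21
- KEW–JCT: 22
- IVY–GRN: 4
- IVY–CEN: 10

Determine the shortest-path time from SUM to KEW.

Shortest distances from SUM:
SUM: 0
NOR: 7  (via SUM)
IVY: 10  (via SUM)
GRN: 14  (via IVY)
JCT: 17  (via NOR)
CEN: 19  (via GRN)
RIV: 24  (via CEN)
ELM: 27  (via IVY)
FIR: 31  (via GRN)
KEW: 34  (via ELM)
Shortest route: SUM–IVY–ELM–KEW = 34 min.

34 min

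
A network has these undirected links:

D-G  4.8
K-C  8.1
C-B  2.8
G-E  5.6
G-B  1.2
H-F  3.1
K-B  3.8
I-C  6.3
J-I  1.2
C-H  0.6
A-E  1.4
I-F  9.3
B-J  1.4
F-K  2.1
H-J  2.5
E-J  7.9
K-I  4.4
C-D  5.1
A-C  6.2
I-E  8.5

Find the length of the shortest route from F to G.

Settle nodes by increasing distance from F:
F: 0
K: 2.1  (via F)
H: 3.1  (via F)
C: 3.7  (via H)
J: 5.6  (via H)
B: 5.9  (via K)
I: 6.5  (via K)
G: 7.1  (via B)
Shortest route: F → K → B → G = 7.1.

7.1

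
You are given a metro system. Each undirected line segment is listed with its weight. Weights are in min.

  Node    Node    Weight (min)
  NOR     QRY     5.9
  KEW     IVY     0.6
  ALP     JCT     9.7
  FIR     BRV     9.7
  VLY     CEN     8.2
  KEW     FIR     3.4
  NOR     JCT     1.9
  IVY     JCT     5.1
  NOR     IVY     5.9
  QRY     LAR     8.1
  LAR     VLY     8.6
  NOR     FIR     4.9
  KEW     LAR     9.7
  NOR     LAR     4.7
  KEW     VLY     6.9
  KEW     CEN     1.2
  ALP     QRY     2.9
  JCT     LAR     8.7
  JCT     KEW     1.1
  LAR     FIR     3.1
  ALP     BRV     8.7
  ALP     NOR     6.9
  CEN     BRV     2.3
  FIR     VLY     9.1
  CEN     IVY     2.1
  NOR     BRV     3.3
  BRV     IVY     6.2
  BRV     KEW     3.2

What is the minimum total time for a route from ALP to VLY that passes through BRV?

18.8 min

Shortest ALP→BRV: ALP–BRV = 8.7
Shortest BRV→VLY: BRV–KEW–VLY = 10.1
Total via BRV: 8.7 + 10.1 = 18.8 min.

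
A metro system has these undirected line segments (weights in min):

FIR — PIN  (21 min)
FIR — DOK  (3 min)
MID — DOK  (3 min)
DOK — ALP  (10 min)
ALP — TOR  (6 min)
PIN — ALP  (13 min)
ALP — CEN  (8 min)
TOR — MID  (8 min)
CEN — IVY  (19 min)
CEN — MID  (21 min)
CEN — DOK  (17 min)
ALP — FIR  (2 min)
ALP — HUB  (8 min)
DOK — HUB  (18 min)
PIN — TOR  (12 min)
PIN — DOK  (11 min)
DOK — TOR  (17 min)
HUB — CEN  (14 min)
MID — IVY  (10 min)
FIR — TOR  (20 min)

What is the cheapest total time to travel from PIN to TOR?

12 min

Candidate routes:
PIN - DOK - MID - TOR: 11+3+8 = 22
PIN - ALP - TOR: 13+6 = 19
PIN - TOR: 12 = 12
Cheapest is PIN - TOR at 12 min.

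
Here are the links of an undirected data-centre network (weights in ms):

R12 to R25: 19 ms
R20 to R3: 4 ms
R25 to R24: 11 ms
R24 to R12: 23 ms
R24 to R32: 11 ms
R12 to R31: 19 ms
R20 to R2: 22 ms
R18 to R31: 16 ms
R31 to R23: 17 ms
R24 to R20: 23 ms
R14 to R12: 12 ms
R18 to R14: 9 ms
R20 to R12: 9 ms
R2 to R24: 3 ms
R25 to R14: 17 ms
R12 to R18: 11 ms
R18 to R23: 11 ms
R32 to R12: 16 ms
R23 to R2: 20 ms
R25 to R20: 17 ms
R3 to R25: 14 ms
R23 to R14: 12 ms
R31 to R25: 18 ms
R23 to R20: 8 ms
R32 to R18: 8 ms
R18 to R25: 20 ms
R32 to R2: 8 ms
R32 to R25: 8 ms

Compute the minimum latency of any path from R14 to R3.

Candidate routes:
R14–R12–R20–R3: 12+9+4 = 25
R14–R25–R3: 17+14 = 31
R14–R23–R20–R3: 12+8+4 = 24
Cheapest is R14–R23–R20–R3 at 24 ms.

24 ms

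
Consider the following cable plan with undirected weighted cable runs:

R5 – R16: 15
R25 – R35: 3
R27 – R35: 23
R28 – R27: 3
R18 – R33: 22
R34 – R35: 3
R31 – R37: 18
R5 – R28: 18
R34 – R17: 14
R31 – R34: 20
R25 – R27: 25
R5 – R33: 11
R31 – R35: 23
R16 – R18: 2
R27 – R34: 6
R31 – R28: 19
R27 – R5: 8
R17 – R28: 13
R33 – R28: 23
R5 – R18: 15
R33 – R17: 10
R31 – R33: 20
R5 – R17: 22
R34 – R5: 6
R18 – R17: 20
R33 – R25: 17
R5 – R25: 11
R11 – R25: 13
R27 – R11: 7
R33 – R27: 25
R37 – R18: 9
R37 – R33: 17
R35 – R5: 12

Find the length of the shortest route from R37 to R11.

Candidate routes:
R37 - R18 - R16 - R5 - R27 - R11: 9+2+15+8+7 = 41
R37 - R18 - R5 - R27 - R11: 9+15+8+7 = 39
R37 - R33 - R5 - R27 - R11: 17+11+8+7 = 43
Cheapest is R37 - R18 - R5 - R27 - R11 at 39.

39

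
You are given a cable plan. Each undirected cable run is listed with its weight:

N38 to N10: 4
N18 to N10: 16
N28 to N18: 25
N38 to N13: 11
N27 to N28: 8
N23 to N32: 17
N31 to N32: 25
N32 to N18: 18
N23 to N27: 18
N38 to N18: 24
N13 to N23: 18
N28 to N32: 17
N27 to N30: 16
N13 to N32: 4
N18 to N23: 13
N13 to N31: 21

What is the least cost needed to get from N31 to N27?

50

Shortest distances from N31:
N31: 0
N13: 21  (via N31)
N32: 25  (via N31)
N38: 32  (via N13)
N10: 36  (via N38)
N23: 39  (via N13)
N28: 42  (via N32)
N18: 43  (via N32)
N27: 50  (via N28)
Shortest route: N31–N32–N28–N27 = 50.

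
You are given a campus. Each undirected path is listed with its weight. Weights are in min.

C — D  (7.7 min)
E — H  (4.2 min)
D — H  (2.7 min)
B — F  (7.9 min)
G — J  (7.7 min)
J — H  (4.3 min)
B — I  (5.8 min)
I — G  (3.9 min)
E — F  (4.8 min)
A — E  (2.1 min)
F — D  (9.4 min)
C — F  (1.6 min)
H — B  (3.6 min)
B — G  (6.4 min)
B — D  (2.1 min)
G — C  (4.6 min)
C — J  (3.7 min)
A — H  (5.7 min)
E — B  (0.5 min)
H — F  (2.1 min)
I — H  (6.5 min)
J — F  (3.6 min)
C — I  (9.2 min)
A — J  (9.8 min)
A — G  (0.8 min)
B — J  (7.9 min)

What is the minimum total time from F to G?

6.2 min

Settle nodes by increasing distance from F:
F: 0
C: 1.6  (via F)
H: 2.1  (via F)
J: 3.6  (via F)
D: 4.8  (via H)
E: 4.8  (via F)
B: 5.3  (via E)
G: 6.2  (via C)
Shortest route: F → C → G = 6.2 min.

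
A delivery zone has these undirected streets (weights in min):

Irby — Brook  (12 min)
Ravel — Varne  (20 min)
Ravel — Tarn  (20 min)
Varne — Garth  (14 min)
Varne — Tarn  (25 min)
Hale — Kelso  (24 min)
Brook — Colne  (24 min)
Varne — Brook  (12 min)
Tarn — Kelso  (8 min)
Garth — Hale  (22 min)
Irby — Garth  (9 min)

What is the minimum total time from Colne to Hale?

Compare a few routes:
Colne → Brook → Varne → Garth → Hale: 24+12+14+22 = 72
Colne → Brook → Irby → Garth → Hale: 24+12+9+22 = 67
Colne → Brook → Varne → Tarn → Kelso → Hale: 24+12+25+8+24 = 93
The minimum is 67 min via Colne → Brook → Irby → Garth → Hale.

67 min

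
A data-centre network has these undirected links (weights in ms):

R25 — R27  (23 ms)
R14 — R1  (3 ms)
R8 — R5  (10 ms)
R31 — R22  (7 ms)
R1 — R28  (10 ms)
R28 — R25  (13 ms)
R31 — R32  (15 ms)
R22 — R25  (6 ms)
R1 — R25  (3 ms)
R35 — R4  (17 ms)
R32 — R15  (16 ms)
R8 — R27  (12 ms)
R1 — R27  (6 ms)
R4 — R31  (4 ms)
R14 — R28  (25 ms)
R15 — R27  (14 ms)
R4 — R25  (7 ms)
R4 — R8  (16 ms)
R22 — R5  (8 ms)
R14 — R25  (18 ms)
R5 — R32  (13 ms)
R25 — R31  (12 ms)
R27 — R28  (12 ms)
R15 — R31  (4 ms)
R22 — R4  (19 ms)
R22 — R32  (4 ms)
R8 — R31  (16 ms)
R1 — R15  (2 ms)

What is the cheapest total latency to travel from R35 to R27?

Candidate routes:
R35 - R4 - R25 - R1 - R27: 17+7+3+6 = 33
R35 - R4 - R31 - R15 - R27: 17+4+4+14 = 39
R35 - R4 - R31 - R25 - R1 - R27: 17+4+12+3+6 = 42
Cheapest is R35 - R4 - R25 - R1 - R27 at 33 ms.

33 ms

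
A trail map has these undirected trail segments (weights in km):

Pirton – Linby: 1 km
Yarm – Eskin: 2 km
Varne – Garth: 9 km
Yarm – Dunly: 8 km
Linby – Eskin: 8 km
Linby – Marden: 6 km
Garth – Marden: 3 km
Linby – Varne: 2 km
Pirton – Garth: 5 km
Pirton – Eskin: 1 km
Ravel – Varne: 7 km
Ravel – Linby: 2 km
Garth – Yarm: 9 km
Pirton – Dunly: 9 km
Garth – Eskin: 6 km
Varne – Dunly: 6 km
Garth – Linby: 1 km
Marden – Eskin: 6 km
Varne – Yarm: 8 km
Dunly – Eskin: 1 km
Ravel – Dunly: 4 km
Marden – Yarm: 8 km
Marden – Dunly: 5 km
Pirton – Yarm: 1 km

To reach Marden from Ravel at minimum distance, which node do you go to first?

Enumerating some paths:
Ravel–Linby–Garth–Marden: 2+1+3 = 6
Ravel–Linby–Marden: 2+6 = 8
Ravel–Dunly–Marden: 4+5 = 9
Ravel–Linby–Pirton–Eskin–Marden: 2+1+1+6 = 10
The minimum is 6 km via Ravel–Linby–Garth–Marden.
So from Ravel the first move is to Linby.

Linby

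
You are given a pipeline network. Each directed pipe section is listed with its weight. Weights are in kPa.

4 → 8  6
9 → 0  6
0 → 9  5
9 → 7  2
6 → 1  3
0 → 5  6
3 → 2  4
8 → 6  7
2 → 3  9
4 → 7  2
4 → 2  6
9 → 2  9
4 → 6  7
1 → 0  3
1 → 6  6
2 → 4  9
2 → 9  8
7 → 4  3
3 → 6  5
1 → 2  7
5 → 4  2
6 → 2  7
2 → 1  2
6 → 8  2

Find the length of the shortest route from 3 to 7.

14 kPa

Compare a few routes:
3 → 2 → 4 → 7: 4+9+2 = 15
3 → 2 → 1 → 0 → 9 → 7: 4+2+3+5+2 = 16
3 → 2 → 9 → 7: 4+8+2 = 14
The minimum is 14 kPa via 3 → 2 → 9 → 7.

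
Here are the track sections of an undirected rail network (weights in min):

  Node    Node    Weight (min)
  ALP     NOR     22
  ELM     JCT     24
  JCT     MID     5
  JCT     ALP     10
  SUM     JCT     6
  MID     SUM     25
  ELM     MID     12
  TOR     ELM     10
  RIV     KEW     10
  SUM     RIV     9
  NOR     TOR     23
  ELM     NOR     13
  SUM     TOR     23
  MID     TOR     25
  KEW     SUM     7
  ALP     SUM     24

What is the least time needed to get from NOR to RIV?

45 min

Enumerating some paths:
NOR - ELM - JCT - SUM - RIV: 13+24+6+9 = 52
NOR - ELM - MID - JCT - SUM - RIV: 13+12+5+6+9 = 45
NOR - ALP - JCT - SUM - RIV: 22+10+6+9 = 47
The minimum is 45 min via NOR - ELM - MID - JCT - SUM - RIV.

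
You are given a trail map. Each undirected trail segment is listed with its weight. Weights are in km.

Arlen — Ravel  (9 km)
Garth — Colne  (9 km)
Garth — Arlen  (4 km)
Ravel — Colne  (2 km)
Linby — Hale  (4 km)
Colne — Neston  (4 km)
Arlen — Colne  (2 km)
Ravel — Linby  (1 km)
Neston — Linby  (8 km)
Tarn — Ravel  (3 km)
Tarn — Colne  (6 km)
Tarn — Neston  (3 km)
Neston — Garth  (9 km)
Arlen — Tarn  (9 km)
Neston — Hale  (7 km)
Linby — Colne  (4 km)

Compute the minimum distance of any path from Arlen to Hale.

9 km

Running Dijkstra from Arlen:
Arlen: 0
Colne: 2  (via Arlen)
Garth: 4  (via Arlen)
Ravel: 4  (via Colne)
Linby: 5  (via Ravel)
Neston: 6  (via Colne)
Tarn: 7  (via Ravel)
Hale: 9  (via Linby)
Shortest route: Arlen–Colne–Ravel–Linby–Hale = 9 km.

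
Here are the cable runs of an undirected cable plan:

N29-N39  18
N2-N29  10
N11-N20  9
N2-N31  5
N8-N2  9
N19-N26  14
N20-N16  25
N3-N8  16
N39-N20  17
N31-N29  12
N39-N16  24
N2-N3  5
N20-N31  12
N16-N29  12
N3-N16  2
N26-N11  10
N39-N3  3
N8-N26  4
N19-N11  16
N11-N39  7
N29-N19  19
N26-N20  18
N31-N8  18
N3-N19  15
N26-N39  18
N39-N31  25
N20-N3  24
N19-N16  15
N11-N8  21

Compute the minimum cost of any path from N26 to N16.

Running Dijkstra from N26:
N26: 0
N8: 4  (via N26)
N11: 10  (via N26)
N2: 13  (via N8)
N19: 14  (via N26)
N39: 17  (via N11)
N3: 18  (via N2)
N20: 18  (via N26)
N31: 18  (via N2)
N16: 20  (via N3)
Shortest route: N26–N8–N2–N3–N16 = 20.

20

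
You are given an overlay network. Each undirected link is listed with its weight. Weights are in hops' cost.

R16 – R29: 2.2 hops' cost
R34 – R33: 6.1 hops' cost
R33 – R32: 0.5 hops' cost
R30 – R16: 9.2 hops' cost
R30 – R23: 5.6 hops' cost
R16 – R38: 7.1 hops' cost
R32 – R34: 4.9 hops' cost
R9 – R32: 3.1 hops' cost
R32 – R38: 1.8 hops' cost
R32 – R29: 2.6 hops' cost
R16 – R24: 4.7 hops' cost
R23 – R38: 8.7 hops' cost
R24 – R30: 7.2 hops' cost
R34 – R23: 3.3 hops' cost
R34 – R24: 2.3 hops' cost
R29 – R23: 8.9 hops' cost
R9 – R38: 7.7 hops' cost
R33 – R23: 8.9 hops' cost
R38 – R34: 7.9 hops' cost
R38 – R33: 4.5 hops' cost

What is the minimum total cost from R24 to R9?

10.3 hops' cost

Candidate routes:
R24–R16–R29–R32–R9: 4.7+2.2+2.6+3.1 = 12.6
R24–R34–R32–R9: 2.3+4.9+3.1 = 10.3
R24–R34–R33–R32–R9: 2.3+6.1+0.5+3.1 = 12
Cheapest is R24–R34–R32–R9 at 10.3 hops' cost.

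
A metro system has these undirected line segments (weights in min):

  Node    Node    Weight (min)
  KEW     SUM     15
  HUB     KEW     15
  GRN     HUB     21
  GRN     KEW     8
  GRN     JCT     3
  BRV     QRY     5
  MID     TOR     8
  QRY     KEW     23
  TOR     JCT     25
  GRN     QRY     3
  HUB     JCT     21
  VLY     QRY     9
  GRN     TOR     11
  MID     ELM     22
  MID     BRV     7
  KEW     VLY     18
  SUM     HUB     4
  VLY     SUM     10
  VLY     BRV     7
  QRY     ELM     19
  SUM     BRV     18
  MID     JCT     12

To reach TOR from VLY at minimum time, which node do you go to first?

BRV

Candidate routes:
VLY → BRV → QRY → GRN → TOR: 7+5+3+11 = 26
VLY → QRY → GRN → TOR: 9+3+11 = 23
VLY → BRV → MID → TOR: 7+7+8 = 22
Cheapest is VLY → BRV → MID → TOR at 22 min.
So from VLY the first move is to BRV.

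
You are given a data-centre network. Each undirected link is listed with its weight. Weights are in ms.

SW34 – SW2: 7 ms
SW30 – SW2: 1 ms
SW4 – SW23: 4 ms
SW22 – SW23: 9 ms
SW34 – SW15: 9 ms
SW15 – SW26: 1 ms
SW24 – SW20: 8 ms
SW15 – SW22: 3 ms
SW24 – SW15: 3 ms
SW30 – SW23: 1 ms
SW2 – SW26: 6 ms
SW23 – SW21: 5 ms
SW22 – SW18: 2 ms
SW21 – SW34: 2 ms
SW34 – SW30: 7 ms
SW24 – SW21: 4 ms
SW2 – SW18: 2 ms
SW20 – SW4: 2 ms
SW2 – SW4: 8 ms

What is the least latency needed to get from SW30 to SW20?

Candidate routes:
SW30 → SW2 → SW4 → SW20: 1+8+2 = 11
SW30 → SW23 → SW4 → SW20: 1+4+2 = 7
Cheapest is SW30 → SW23 → SW4 → SW20 at 7 ms.

7 ms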